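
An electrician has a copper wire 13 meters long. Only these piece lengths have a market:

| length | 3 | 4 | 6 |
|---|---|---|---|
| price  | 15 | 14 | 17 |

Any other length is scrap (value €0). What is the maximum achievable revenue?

60

Build best[k] bottom-up: best[k] = max over allowed piece i of (p[i] + best[k−i]).
best[1] = 0
best[2] = 0
best[3] = 15
best[4] = max(15+0, 14+0) = 15
best[5] = max(15+0, 14+0) = 15
best[6] = max(15+15, 14+0, 17+0) = 30
best[7] = max(15+15, 14+15, 17+0) = 30
best[8] = max(15+15, 14+15, 17+0) = 30
best[9] = max(15+30, 14+15, 17+15) = 45
best[10] = max(15+30, 14+30, 17+15) = 45
best[11] = max(15+30, 14+30, 17+15) = 45
best[12] = max(15+45, 14+30, 17+30) = 60
best[13] = max(15+45, 14+45, 17+30) = 60
One optimal cutting: pieces 3 + 3 + 3 + 3 with 1 meter of scrap → €60.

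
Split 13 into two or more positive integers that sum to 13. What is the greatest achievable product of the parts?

108

Let m[k] be the best product for length k (with at least one cut). For each first piece i, the rest contributes max(k−i, m[k−i]).
m[2] = 1*max(1,0) = 1*1 = 1
m[3] = max(1*2, 2*1) = 2
m[4] = max(1*3, 2*2, 3*1) = 4
m[5] = max(1*4, 2*3, 3*2, 4*1) = 6
m[6] = max(1*6, 2*4, 3*3, 4*2, 5*1) = 9
m[7] = max(1*9, 2*6, 3*4, 4*3, 5*2, 6*1) = 12
m[8] = max(1*12, 2*9, 3*6, …, 6*2, 7*1) = 18
m[9] = max(1*18, 2*12, 3*9, …, 7*2, 8*1) = 27
m[10] = max(1*27, 2*18, 3*12, …, 8*2, 9*1) = 36
m[11] = max(1*36, 2*27, 3*18, …, 9*2, 10*1) = 54
m[12] = max(1*54, 2*36, 3*27, …, 10*2, 11*1) = 81
m[13] = max(1*81, 2*54, 3*36, …, 11*2, 12*1) = 108
One optimal split: 3 + 3 + 3 + 2 + 2; product 3*3*3*2*2 = 108.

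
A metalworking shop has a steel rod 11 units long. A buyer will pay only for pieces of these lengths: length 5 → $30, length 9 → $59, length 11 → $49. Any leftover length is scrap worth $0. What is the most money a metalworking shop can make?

60

Build best[k] bottom-up: best[k] = max over allowed piece i of (p[i] + best[k−i]).
best[1] = 0
best[2] = 0
best[3] = 0
best[4] = 0
best[5] = 30
best[6] = 30
best[7] = 30
best[8] = 30
best[9] = max(30+0, 59+0) = 59
best[10] = max(30+30, 59+0) = 60
best[11] = max(30+30, 59+0, 49+0) = 60
One optimal cutting: pieces 5 + 5 with 1 unit of scrap → $60.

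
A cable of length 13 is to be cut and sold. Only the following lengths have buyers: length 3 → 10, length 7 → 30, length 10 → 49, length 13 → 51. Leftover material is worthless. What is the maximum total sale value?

Consider every possible first cut. best[k] is the best of p[i]+best[k−i] over all sellable i≤k.
best[1] = 0
best[2] = 0
best[3] = 10
best[4] = 10
best[5] = 10
best[6] = 20  (first piece 3, then best[3]=10)
best[7] = 30
best[8] = 30
best[9] = 30
best[10] = 49
best[11] = 49
best[12] = 49
best[13] = 59  (first piece 3, then best[10]=49)
One optimal cutting: 10 + 3 → 59.

59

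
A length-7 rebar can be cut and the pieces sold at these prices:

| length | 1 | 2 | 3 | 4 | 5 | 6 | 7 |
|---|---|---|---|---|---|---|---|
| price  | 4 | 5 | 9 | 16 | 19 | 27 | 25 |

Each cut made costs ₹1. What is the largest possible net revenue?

Consider every possible first cut. r[k] is the best of p[i]+r[k−i] over all sellable i≤k, charging 1 whenever i<k.
r[1] = 4
r[2] = max(4+4-1, 5+0) = 7
r[3] = max(4+7-1, 5+4-1, 9+0) = 10
r[4] = max(4+10-1, 5+7-1, 9+4-1, 16+0) = 16
r[5] = max(4+16-1, 5+10-1, 9+7-1, 16+4-1, 19+0) = 19
r[6] = max(4+19-1, 5+16-1, 9+10-1, 16+7-1, 19+4-1, 27+0) = 27
r[7] = max(4+27-1, 5+19-1, 9+16-1, …, 27+4-1, 25+0) = 30
One optimal plan: pieces 6 + 1 (1 cut) → ₹31 − ₹1 = ₹30.

30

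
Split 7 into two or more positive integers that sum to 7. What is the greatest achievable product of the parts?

12

Fill P[k] for k=2..7: at each k try every first piece i and multiply by the better of (k−i) uncut or P[k−i].
P[2] = 1×max(1,0) = 1×1 = 1
P[3] = max(1×2, 2×1) = 2
P[4] = max(1×3, 2×2, 3×1) = 4
P[5] = max(1×4, 2×3, 3×2, 4×1) = 6
P[6] = max(1×6, 2×4, 3×3, 4×2, 5×1) = 9
P[7] = max(1×9, 2×6, 3×4, 4×3, 5×2, 6×1) = 12
One optimal split: 3 + 2 + 2; product 3×2×2 = 12.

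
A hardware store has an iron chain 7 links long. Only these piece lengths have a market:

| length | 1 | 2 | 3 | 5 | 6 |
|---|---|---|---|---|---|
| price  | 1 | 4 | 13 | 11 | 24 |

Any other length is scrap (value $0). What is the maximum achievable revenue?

27

Build best[k] bottom-up: best[k] = max over allowed piece i of (p[i] + best[k−i]).
best[1] = 1
best[2] = max(1+1, 4+0) = 4
best[3] = max(1+4, 4+1, 13+0) = 13
best[4] = max(1+13, 4+4, 13+1) = 14
best[5] = max(1+14, 4+13, 13+4, 11+0) = 17
best[6] = max(1+17, 4+14, 13+13, 11+1, 24+0) = 26
best[7] = max(1+26, 4+17, 13+14, 11+4, 24+1) = 27
One optimal cutting: 3 + 3 + 1 → $27.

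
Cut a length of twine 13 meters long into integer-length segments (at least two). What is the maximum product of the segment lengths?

108

Define P[k] = max over 1≤i<k of i · max(k−i, P[k−i]); the inner max lets the remainder stay uncut if that's better.
P[2] = 1*max(1,0) = 1*1 = 1
P[3] = 1*max(2,1) = 1*2 = 2
P[4] = 2*max(2,1) = 2*2 = 4
P[5] = 2*max(3,2) = 2*3 = 6
P[6] = 3*max(3,2) = 3*3 = 9
P[7] = 2*max(5,6) = 2*6 = 12
P[8] = 2*max(6,9) = 2*9 = 18
P[9] = 3*max(6,9) = 3*9 = 27
P[10] = 2*max(8,18) = 2*18 = 36
P[11] = 2*max(9,27) = 2*27 = 54
P[12] = 3*max(9,27) = 3*27 = 81
P[13] = 2*max(11,54) = 2*54 = 108
One optimal split: 3 + 3 + 3 + 2 + 2; product 3*3*3*2*2 = 108.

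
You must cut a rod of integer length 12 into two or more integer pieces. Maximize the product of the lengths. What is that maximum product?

Let f[k] be the best product for length k (with at least one cut). For each first piece i, the rest contributes max(k−i, f[k−i]).
f[2] = 1×max(1,0) = 1×1 = 1
f[3] = 1×max(2,1) = 1×2 = 2
f[4] = 2×max(2,1) = 2×2 = 4
f[5] = 2×max(3,2) = 2×3 = 6
f[6] = 3×max(3,2) = 3×3 = 9
f[7] = 2×max(5,6) = 2×6 = 12
f[8] = 2×max(6,9) = 2×9 = 18
f[9] = 3×max(6,9) = 3×9 = 27
f[10] = 2×max(8,18) = 2×18 = 36
f[11] = 2×max(9,27) = 2×27 = 54
f[12] = 3×max(9,27) = 3×27 = 81
One optimal split: 3 + 3 + 3 + 3; product 3×3×3×3 = 81.

81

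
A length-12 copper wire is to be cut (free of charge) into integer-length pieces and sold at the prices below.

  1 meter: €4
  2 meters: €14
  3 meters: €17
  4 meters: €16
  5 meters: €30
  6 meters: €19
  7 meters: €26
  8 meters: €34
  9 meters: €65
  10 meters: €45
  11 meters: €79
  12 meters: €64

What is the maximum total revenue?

84

Let R[k] be the best obtainable value from length k. For each k, try every first piece i and keep the best of price[i] + R[k−i].
R[1] = 4
R[2] = max(4+4, 14+0) = 14
R[3] = max(4+14, 14+4, 17+0) = 18
R[4] = max(4+18, 14+14, 17+4, 16+0) = 28
R[5] = max(4+28, 14+18, 17+14, 16+4, 30+0) = 32
R[6] = max(4+32, 14+28, 17+18, 16+14, 30+4, 19+0) = 42
R[7] = max(4+42, 14+32, 17+28, …, 19+4, 26+0) = 46
R[8] = max(4+46, 14+42, 17+32, …, 26+4, 34+0) = 56
R[9] = max(4+56, 14+46, 17+42, …, 34+4, 65+0) = 65
R[10] = max(4+65, 14+56, 17+46, …, 65+4, 45+0) = 70
R[11] = max(4+70, 14+65, 17+56, …, 45+4, 79+0) = 79
R[12] = max(4+79, 14+70, 17+65, …, 79+4, 64+0) = 84
One optimal cutting: 2 + 2 + 2 + 2 + 2 + 2 → €14 + €14 + €14 + €14 + €14 + €14 = €84.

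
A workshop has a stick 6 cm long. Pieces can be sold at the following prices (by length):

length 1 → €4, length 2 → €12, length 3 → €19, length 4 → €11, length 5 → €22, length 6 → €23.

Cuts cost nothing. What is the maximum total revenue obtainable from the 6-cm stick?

38

Consider every possible first cut. v[k] is the best of p[i]+v[k−i] over all sellable i≤k.
v[1] = 4
v[2] = max(4+4, 12+0) = 12
v[3] = max(4+12, 12+4, 19+0) = 19
v[4] = max(4+19, 12+12, 19+4, 11+0) = 24
v[5] = max(4+24, 12+19, 19+12, 11+4, 22+0) = 31
v[6] = max(4+31, 12+24, 19+19, 11+12, 22+4, 23+0) = 38
One optimal cutting: 3 + 3 → €19 + €19 = €38.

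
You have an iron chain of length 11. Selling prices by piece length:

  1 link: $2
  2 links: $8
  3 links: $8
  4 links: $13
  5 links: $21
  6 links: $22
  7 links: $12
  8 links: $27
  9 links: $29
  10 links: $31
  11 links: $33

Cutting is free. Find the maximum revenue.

Consider every possible first cut. r[k] is the best of p[i]+r[k−i] over all sellable i≤k.
r[1] = 2
r[2] = max(2+2, 8+0) = 8
r[3] = max(2+8, 8+2, 8+0) = 10
r[4] = max(2+10, 8+8, 8+2, 13+0) = 16
r[5] = max(2+16, 8+10, 8+8, 13+2, 21+0) = 21
r[6] = max(2+21, 8+16, 8+10, 13+8, 21+2, 22+0) = 24
r[7] = max(2+24, 8+21, 8+16, …, 22+2, 12+0) = 29
r[8] = max(2+29, 8+24, 8+21, …, 12+2, 27+0) = 32
r[9] = max(2+32, 8+29, 8+24, …, 27+2, 29+0) = 37
r[10] = max(2+37, 8+32, 8+29, …, 29+2, 31+0) = 42
r[11] = max(2+42, 8+37, 8+32, …, 31+2, 33+0) = 45
One optimal cutting: 5 + 2 + 2 + 2 → $21 + $8 + $8 + $8 = $45.

45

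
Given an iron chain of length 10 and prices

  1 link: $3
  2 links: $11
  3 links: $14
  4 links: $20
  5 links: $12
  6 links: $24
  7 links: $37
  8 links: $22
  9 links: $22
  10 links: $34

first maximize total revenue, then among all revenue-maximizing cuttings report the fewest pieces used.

5

Let r[k] be the best obtainable value from length k. For each k, try every first piece i and keep the best of price[i] + r[k−i].
r[1] = 3
r[2] = 11
r[3] = 14  (first piece 1, then r[2]=11)
r[4] = 22  (first piece 2, then r[2]=11)
r[5] = 25  (first piece 1, then r[4]=22)
r[6] = 33  (first piece 2, then r[4]=22)
r[7] = 37
r[8] = 44  (first piece 2, then r[6]=33)
r[9] = 48  (first piece 2, then r[7]=37)
r[10] = 55  (first piece 2, then r[8]=44)
Maximum revenue is $55.
Now minimize piece count subject to staying optimal: for each k, pieces[k] = 1 + min over i with p[i]+r[k−i]=r[k] of pieces[k−i].
pieces[7] = 1
pieces[8] = 4
pieces[9] = 2
pieces[10] = 5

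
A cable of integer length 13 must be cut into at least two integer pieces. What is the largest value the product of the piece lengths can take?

108

Let g[k] be the best product for length k (with at least one cut). For each first piece i, the rest contributes max(k−i, g[k−i]).
g[2] = 1×max(1,0) = 1×1 = 1
g[3] = 1×max(2,1) = 1×2 = 2
g[4] = 2×max(2,1) = 2×2 = 4
g[5] = 2×max(3,2) = 2×3 = 6
g[6] = 3×max(3,2) = 3×3 = 9
g[7] = 2×max(5,6) = 2×6 = 12
g[8] = 2×max(6,9) = 2×9 = 18
g[9] = 3×max(6,9) = 3×9 = 27
g[10] = 2×max(8,18) = 2×18 = 36
g[11] = 2×max(9,27) = 2×27 = 54
g[12] = 3×max(9,27) = 3×27 = 81
g[13] = 2×max(11,54) = 2×54 = 108
One optimal split: 3 + 3 + 3 + 2 + 2; product 3×3×3×2×2 = 108.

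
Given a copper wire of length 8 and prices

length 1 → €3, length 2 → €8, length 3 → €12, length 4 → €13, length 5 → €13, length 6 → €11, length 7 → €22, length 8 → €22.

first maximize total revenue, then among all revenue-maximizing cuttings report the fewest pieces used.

Consider every possible first cut. r[k] is the best of p[i]+r[k−i] over all sellable i≤k.
r[1] = 3
r[2] = 8
r[3] = 12
r[4] = 16  (first piece 2, then r[2]=8)
r[5] = 20  (first piece 2, then r[3]=12)
r[6] = 24  (first piece 2, then r[4]=16)
r[7] = 28  (first piece 2, then r[5]=20)
r[8] = 32  (first piece 2, then r[6]=24)
Maximum revenue is €32.
Now minimize piece count subject to staying optimal: for each k, pieces[k] = 1 + min over i with p[i]+r[k−i]=r[k] of pieces[k−i].
pieces[5] = 2
pieces[6] = 2
pieces[7] = 3
pieces[8] = 3

3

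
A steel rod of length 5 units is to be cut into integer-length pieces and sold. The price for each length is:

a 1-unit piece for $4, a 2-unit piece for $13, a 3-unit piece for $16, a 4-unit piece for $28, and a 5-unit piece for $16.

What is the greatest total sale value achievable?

32

Let r[k] be the best obtainable value from length k. For each k, try every first piece i and keep the best of price[i] + r[k−i].
r[1] = 4
r[2] = 13
r[3] = 17  (first piece 1, then r[2]=13)
r[4] = 28
r[5] = 32  (first piece 1, then r[4]=28)
One optimal cutting: 4 + 1 → $28 + $4 = $32.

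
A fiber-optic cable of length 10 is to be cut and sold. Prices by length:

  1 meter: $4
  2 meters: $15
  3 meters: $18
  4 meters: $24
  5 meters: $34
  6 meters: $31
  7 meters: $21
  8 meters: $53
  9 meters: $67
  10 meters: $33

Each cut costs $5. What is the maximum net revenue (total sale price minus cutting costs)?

Let v[k] be the best obtainable value from length k. For each k, try every first piece i and keep the best of price[i] + v[k−i] minus the 5 cut fee when i<k.
v[1] = 4
v[2] = 15
v[3] = 18
v[4] = 25  (first piece 2, then v[2]=15)
v[5] = 34
v[6] = 35  (first piece 2, then v[4]=25)
v[7] = 44  (first piece 2, then v[5]=34)
v[8] = 53
v[9] = 67
v[10] = 66  (first piece 1, then v[9]=67)
One optimal plan: pieces 9 + 1 (1 cut) → $71 − $5 = $66.

66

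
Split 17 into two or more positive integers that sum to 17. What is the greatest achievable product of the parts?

486

Fill prod[k] for k=2..17: at each k try every first piece i and multiply by the better of (k−i) uncut or prod[k−i].
Small cases: prod[2]=1, prod[3]=2, prod[4]=4, prod[5]=6, prod[6]=9, prod[7]=12, prod[8]=18, prod[9]=27, prod[10]=36.
prod[11] = max(1·36, 2·27, 3·18, …, 9·2, 10·1) = 54
prod[12] = max(1·54, 2·36, 3·27, …, 10·2, 11·1) = 81
prod[13] = max(1·81, 2·54, 3·36, …, 11·2, 12·1) = 108
prod[14] = max(1·108, 2·81, 3·54, …, 12·2, 13·1) = 162
prod[15] = max(1·162, 2·108, 3·81, …, 13·2, 14·1) = 243
prod[16] = max(1·243, 2·162, 3·108, …, 14·2, 15·1) = 324
prod[17] = max(1·324, 2·243, 3·162, …, 15·2, 16·1) = 486
One optimal split: 3 + 3 + 3 + 3 + 3 + 2; product 3·3·3·3·3·2 = 486.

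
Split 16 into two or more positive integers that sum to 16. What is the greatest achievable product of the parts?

324

Fill f[k] for k=2..16: at each k try every first piece i and multiply by the better of (k−i) uncut or f[k−i].
f[2] = 1*max(1,0) = 1*1 = 1
f[3] = max(1*2, 2*1) = 2
f[4] = max(1*3, 2*2, 3*1) = 4
f[5] = max(1*4, 2*3, 3*2, 4*1) = 6
f[6] = max(1*6, 2*4, 3*3, 4*2, 5*1) = 9
f[7] = max(1*9, 2*6, 3*4, 4*3, 5*2, 6*1) = 12
f[8] = max(1*12, 2*9, 3*6, …, 6*2, 7*1) = 18
f[9] = max(1*18, 2*12, 3*9, …, 7*2, 8*1) = 27
f[10] = max(1*27, 2*18, 3*12, …, 8*2, 9*1) = 36
f[11] = max(1*36, 2*27, 3*18, …, 9*2, 10*1) = 54
f[12] = max(1*54, 2*36, 3*27, …, 10*2, 11*1) = 81
f[13] = max(1*81, 2*54, 3*36, …, 11*2, 12*1) = 108
f[14] = max(1*108, 2*81, 3*54, …, 12*2, 13*1) = 162
f[15] = max(1*162, 2*108, 3*81, …, 13*2, 14*1) = 243
f[16] = max(1*243, 2*162, 3*108, …, 14*2, 15*1) = 324
One optimal split: 3 + 3 + 3 + 3 + 2 + 2; product 3*3*3*3*2*2 = 324.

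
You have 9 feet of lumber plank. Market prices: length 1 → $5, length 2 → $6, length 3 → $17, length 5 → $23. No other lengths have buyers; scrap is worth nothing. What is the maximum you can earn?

Consider every possible first cut. r[k] is the best of p[i]+r[k−i] over all sellable i≤k.
r[1] = 5
r[2] = 10  (first piece 1, then r[1]=5)
r[3] = 17
r[4] = 22  (first piece 1, then r[3]=17)
r[5] = 27  (first piece 1, then r[4]=22)
r[6] = 34  (first piece 3, then r[3]=17)
r[7] = 39  (first piece 1, then r[6]=34)
r[8] = 44  (first piece 1, then r[7]=39)
r[9] = 51  (first piece 3, then r[6]=34)
One optimal cutting: 3 + 3 + 3 → $51.

51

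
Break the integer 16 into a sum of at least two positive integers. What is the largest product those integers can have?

Let g[k] be the best product for length k (with at least one cut). For each first piece i, the rest contributes max(k−i, g[k−i]).
g[2] = 1×max(1,0) = 1×1 = 1
g[3] = 1×max(2,1) = 1×2 = 2
g[4] = 2×max(2,1) = 2×2 = 4
g[5] = 2×max(3,2) = 2×3 = 6
g[6] = 3×max(3,2) = 3×3 = 9
g[7] = 2×max(5,6) = 2×6 = 12
g[8] = 2×max(6,9) = 2×9 = 18
g[9] = 3×max(6,9) = 3×9 = 27
g[10] = 2×max(8,18) = 2×18 = 36
g[11] = 2×max(9,27) = 2×27 = 54
g[12] = 3×max(9,27) = 3×27 = 81
g[13] = 2×max(11,54) = 2×54 = 108
g[14] = 2×max(12,81) = 2×81 = 162
g[15] = 3×max(12,81) = 3×81 = 243
g[16] = 2×max(14,162) = 2×162 = 324
One optimal split: 3 + 3 + 3 + 3 + 2 + 2; product 3×3×3×3×2×2 = 324.

324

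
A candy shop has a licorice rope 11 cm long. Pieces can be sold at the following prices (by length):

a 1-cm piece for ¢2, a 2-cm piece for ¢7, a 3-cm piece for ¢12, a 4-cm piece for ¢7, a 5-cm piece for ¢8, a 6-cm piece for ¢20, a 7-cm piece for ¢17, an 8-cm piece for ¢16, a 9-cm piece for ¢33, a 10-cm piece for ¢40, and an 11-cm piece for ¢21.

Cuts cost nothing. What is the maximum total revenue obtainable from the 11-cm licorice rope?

Build v[k] bottom-up: v[k] = max over allowed piece i of (p[i] + v[k−i]).
v[1] = 2
v[2] = 7
v[3] = 12
v[4] = 14  (first piece 1, then v[3]=12)
v[5] = 19  (first piece 2, then v[3]=12)
v[6] = 24  (first piece 3, then v[3]=12)
v[7] = 26  (first piece 1, then v[6]=24)
v[8] = 31  (first piece 2, then v[6]=24)
v[9] = 36  (first piece 3, then v[6]=24)
v[10] = 40
v[11] = 43  (first piece 2, then v[9]=36)
One optimal cutting: 3 + 3 + 3 + 2 → ¢12 + ¢12 + ¢12 + ¢7 = ¢43.

43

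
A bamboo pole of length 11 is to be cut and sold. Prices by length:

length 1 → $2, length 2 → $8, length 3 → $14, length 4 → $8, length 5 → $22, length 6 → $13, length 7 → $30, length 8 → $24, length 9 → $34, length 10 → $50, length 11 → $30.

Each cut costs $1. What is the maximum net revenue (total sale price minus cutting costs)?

Let net[k] be the best obtainable value from length k. For each k, try every first piece i and keep the best of price[i] + net[k−i] minus the 1 cut fee when i<k.
net[1] = 2
net[2] = max(2+2-1, 8+0) = 8
net[3] = max(2+8-1, 8+2-1, 14+0) = 14
net[4] = max(2+14-1, 8+8-1, 14+2-1, 8+0) = 15
net[5] = max(2+15-1, 8+14-1, 14+8-1, 8+2-1, 22+0) = 22
net[6] = max(2+22-1, 8+15-1, 14+14-1, 8+8-1, 22+2-1, 13+0) = 27
net[7] = max(2+27-1, 8+22-1, 14+15-1, …, 13+2-1, 30+0) = 30
net[8] = max(2+30-1, 8+27-1, 14+22-1, …, 30+2-1, 24+0) = 35
net[9] = max(2+35-1, 8+30-1, 14+27-1, …, 24+2-1, 34+0) = 40
net[10] = max(2+40-1, 8+35-1, 14+30-1, …, 34+2-1, 50+0) = 50
net[11] = max(2+50-1, 8+40-1, 14+35-1, …, 50+2-1, 30+0) = 51
One optimal plan: pieces 10 + 1 (1 cut) → $52 − $1 = $51.

51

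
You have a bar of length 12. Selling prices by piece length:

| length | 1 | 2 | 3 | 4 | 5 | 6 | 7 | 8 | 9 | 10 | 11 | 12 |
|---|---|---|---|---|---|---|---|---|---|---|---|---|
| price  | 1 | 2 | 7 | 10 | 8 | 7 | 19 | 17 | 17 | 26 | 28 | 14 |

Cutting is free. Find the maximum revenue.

Build r[k] bottom-up: r[k] = max over allowed piece i of (p[i] + r[k−i]).
r[1] = 1
r[2] = 2  (first piece 1, then r[1]=1)
r[3] = 7
r[4] = 10
r[5] = 11  (first piece 1, then r[4]=10)
r[6] = 14  (first piece 3, then r[3]=7)
r[7] = 19
r[8] = 20  (first piece 1, then r[7]=19)
r[9] = 21  (first piece 1, then r[8]=20)
r[10] = 26  (first piece 3, then r[7]=19)
r[11] = 29  (first piece 4, then r[7]=19)
r[12] = 30  (first piece 1, then r[11]=29)
One optimal cutting: 7 + 4 + 1 → 19 + 10 + 1 = 30.

30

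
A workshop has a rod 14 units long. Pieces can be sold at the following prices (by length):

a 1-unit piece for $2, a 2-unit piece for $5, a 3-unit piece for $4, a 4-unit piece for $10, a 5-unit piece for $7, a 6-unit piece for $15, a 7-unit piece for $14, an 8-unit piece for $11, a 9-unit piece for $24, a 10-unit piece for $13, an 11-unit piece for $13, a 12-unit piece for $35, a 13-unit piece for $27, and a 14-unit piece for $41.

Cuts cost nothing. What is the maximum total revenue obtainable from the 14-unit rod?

41

Build R[k] bottom-up: R[k] = max over allowed piece i of (p[i] + R[k−i]).
R[1] = 2
R[2] = 5
R[3] = 7  (first piece 1, then R[2]=5)
R[4] = 10  (first piece 2, then R[2]=5)
R[5] = 12  (first piece 1, then R[4]=10)
R[6] = 15  (first piece 2, then R[4]=10)
R[7] = 17  (first piece 1, then R[6]=15)
R[8] = 20  (first piece 2, then R[6]=15)
R[9] = 24
R[10] = 26  (first piece 1, then R[9]=24)
R[11] = 29  (first piece 2, then R[9]=24)
R[12] = 35
R[13] = 37  (first piece 1, then R[12]=35)
R[14] = 41
Best is to sell the whole 14-unit piece uncut for $41.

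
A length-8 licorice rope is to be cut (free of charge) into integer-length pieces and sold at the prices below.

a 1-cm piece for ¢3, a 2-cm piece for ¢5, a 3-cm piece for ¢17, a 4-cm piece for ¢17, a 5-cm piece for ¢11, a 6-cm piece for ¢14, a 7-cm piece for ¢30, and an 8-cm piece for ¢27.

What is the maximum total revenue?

Consider every possible first cut. best[k] is the best of p[i]+best[k−i] over all sellable i≤k.
best[1] = 3
best[2] = 6  (first piece 1, then best[1]=3)
best[3] = 17
best[4] = 20  (first piece 1, then best[3]=17)
best[5] = 23  (first piece 1, then best[4]=20)
best[6] = 34  (first piece 3, then best[3]=17)
best[7] = 37  (first piece 1, then best[6]=34)
best[8] = 40  (first piece 1, then best[7]=37)
One optimal cutting: 3 + 3 + 1 + 1 → ¢17 + ¢17 + ¢3 + ¢3 = ¢40.

40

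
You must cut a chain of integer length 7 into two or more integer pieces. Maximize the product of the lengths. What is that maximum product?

Fill prod[k] for k=2..7: at each k try every first piece i and multiply by the better of (k−i) uncut or prod[k−i].
prod[2] = 1*max(1,0) = 1*1 = 1
prod[3] = max(1*2, 2*1) = 2
prod[4] = max(1*3, 2*2, 3*1) = 4
prod[5] = max(1*4, 2*3, 3*2, 4*1) = 6
prod[6] = max(1*6, 2*4, 3*3, 4*2, 5*1) = 9
prod[7] = max(1*9, 2*6, 3*4, 4*3, 5*2, 6*1) = 12
One optimal split: 3 + 2 + 2; product 3*2*2 = 12.

12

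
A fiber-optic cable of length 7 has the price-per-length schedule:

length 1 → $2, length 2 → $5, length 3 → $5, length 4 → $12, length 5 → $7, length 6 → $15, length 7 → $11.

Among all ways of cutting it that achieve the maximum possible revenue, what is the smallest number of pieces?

3

Let r[k] be the best obtainable value from length k. For each k, try every first piece i and keep the best of price[i] + r[k−i].
r[1] = 2
r[2] = 5
r[3] = 7  (first piece 1, then r[2]=5)
r[4] = 12
r[5] = 14  (first piece 1, then r[4]=12)
r[6] = 17  (first piece 2, then r[4]=12)
r[7] = 19  (first piece 1, then r[6]=17)
Maximum revenue is $19.
Now minimize piece count subject to staying optimal: for each k, pieces[k] = 1 + min over i with p[i]+r[k−i]=r[k] of pieces[k−i].
pieces[4] = 1
pieces[5] = 2
pieces[6] = 2
pieces[7] = 3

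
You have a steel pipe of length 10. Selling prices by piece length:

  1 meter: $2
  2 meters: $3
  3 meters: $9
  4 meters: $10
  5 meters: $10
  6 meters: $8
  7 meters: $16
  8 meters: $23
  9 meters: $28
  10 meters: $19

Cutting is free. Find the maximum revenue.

Let v[k] be the best obtainable value from length k. For each k, try every first piece i and keep the best of price[i] + v[k−i].
v[1] = 2
v[2] = 4  (first piece 1, then v[1]=2)
v[3] = 9
v[4] = 11  (first piece 1, then v[3]=9)
v[5] = 13  (first piece 1, then v[4]=11)
v[6] = 18  (first piece 3, then v[3]=9)
v[7] = 20  (first piece 1, then v[6]=18)
v[8] = 23
v[9] = 28
v[10] = 30  (first piece 1, then v[9]=28)
One optimal cutting: 9 + 1 → $28 + $2 = $30.

30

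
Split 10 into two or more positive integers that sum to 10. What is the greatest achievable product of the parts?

Fill P[k] for k=2..10: at each k try every first piece i and multiply by the better of (k−i) uncut or P[k−i].
P[2] = 1*max(1,0) = 1*1 = 1
P[3] = max(1*2, 2*1) = 2
P[4] = max(1*3, 2*2, 3*1) = 4
P[5] = max(1*4, 2*3, 3*2, 4*1) = 6
P[6] = max(1*6, 2*4, 3*3, 4*2, 5*1) = 9
P[7] = max(1*9, 2*6, 3*4, 4*3, 5*2, 6*1) = 12
P[8] = max(1*12, 2*9, 3*6, …, 6*2, 7*1) = 18
P[9] = max(1*18, 2*12, 3*9, …, 7*2, 8*1) = 27
P[10] = max(1*27, 2*18, 3*12, …, 8*2, 9*1) = 36
One optimal split: 3 + 3 + 2 + 2; product 3*3*2*2 = 36.

36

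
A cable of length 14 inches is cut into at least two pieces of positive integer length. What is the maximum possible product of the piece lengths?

162

Fill g[k] for k=2..14: at each k try every first piece i and multiply by the better of (k−i) uncut or g[k−i].
g[2] = 1*max(1,0) = 1*1 = 1
g[3] = 1*max(2,1) = 1*2 = 2
g[4] = 2*max(2,1) = 2*2 = 4
g[5] = 2*max(3,2) = 2*3 = 6
g[6] = 3*max(3,2) = 3*3 = 9
g[7] = 2*max(5,6) = 2*6 = 12
g[8] = 2*max(6,9) = 2*9 = 18
g[9] = 3*max(6,9) = 3*9 = 27
g[10] = 2*max(8,18) = 2*18 = 36
g[11] = 2*max(9,27) = 2*27 = 54
g[12] = 3*max(9,27) = 3*27 = 81
g[13] = 2*max(11,54) = 2*54 = 108
g[14] = 2*max(12,81) = 2*81 = 162
One optimal split: 3 + 3 + 3 + 3 + 2; product 3*3*3*3*2 = 162.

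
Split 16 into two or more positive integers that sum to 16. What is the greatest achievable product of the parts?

Let P[k] be the best product for length k (with at least one cut). For each first piece i, the rest contributes max(k−i, P[k−i]).
P[2] = 1×max(1,0) = 1×1 = 1
P[3] = max(1×2, 2×1) = 2
P[4] = max(1×3, 2×2, 3×1) = 4
P[5] = max(1×4, 2×3, 3×2, 4×1) = 6
P[6] = max(1×6, 2×4, 3×3, 4×2, 5×1) = 9
P[7] = max(1×9, 2×6, 3×4, 4×3, 5×2, 6×1) = 12
P[8] = max(1×12, 2×9, 3×6, …, 6×2, 7×1) = 18
P[9] = max(1×18, 2×12, 3×9, …, 7×2, 8×1) = 27
P[10] = max(1×27, 2×18, 3×12, …, 8×2, 9×1) = 36
P[11] = max(1×36, 2×27, 3×18, …, 9×2, 10×1) = 54
P[12] = max(1×54, 2×36, 3×27, …, 10×2, 11×1) = 81
P[13] = max(1×81, 2×54, 3×36, …, 11×2, 12×1) = 108
P[14] = max(1×108, 2×81, 3×54, …, 12×2, 13×1) = 162
P[15] = max(1×162, 2×108, 3×81, …, 13×2, 14×1) = 243
P[16] = max(1×243, 2×162, 3×108, …, 14×2, 15×1) = 324
One optimal split: 3 + 3 + 3 + 3 + 2 + 2; product 3×3×3×3×2×2 = 324.

324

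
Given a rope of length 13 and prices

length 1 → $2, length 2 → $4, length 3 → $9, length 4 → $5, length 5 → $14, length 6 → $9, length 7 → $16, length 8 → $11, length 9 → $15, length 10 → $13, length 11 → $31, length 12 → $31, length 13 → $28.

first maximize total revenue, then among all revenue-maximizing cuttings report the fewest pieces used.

5

Let r[k] be the best obtainable value from length k. For each k, try every first piece i and keep the best of price[i] + r[k−i].
r[1] = 2
r[2] = 4  (first piece 1, then r[1]=2)
r[3] = 9
r[4] = 11  (first piece 1, then r[3]=9)
r[5] = 14
r[6] = 18  (first piece 3, then r[3]=9)
r[7] = 20  (first piece 1, then r[6]=18)
r[8] = 23  (first piece 3, then r[5]=14)
r[9] = 27  (first piece 3, then r[6]=18)
r[10] = 29  (first piece 1, then r[9]=27)
r[11] = 32  (first piece 3, then r[8]=23)
r[12] = 36  (first piece 3, then r[9]=27)
r[13] = 38  (first piece 1, then r[12]=36)
Maximum revenue is $38.
Now minimize piece count subject to staying optimal: for each k, pieces[k] = 1 + min over i with p[i]+r[k−i]=r[k] of pieces[k−i].
pieces[10] = 4
pieces[11] = 3
pieces[12] = 4
pieces[13] = 5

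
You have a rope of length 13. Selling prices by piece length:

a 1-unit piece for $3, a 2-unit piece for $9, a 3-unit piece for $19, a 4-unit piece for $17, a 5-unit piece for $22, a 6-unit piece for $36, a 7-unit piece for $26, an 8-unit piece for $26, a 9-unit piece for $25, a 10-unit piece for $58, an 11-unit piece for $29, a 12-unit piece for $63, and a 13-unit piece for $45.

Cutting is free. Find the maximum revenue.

Let R[k] be the best obtainable value from length k. For each k, try every first piece i and keep the best of price[i] + R[k−i].
R[1] = 3
R[2] = 9
R[3] = 19
R[4] = 22  (first piece 1, then R[3]=19)
R[5] = 28  (first piece 2, then R[3]=19)
R[6] = 38  (first piece 3, then R[3]=19)
R[7] = 41  (first piece 1, then R[6]=38)
R[8] = 47  (first piece 2, then R[6]=38)
R[9] = 57  (first piece 3, then R[6]=38)
R[10] = 60  (first piece 1, then R[9]=57)
R[11] = 66  (first piece 2, then R[9]=57)
R[12] = 76  (first piece 3, then R[9]=57)
R[13] = 79  (first piece 1, then R[12]=76)
One optimal cutting: 3 + 3 + 3 + 3 + 1 → $19 + $19 + $19 + $19 + $3 = $79.

79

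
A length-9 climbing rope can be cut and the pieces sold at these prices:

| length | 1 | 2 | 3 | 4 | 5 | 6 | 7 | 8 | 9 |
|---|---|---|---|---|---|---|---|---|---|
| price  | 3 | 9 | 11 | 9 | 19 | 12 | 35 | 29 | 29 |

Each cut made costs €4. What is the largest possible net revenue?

Consider every possible first cut. net[k] is the best of p[i]+net[k−i] over all sellable i≤k, charging 4 whenever i<k.
net[1] = 3
net[2] = 9
net[3] = 11
net[4] = 14  (first piece 2, then net[2]=9)
net[5] = 19
net[6] = 19  (first piece 2, then net[4]=14)
net[7] = 35
net[8] = 34  (first piece 1, then net[7]=35)
net[9] = 40  (first piece 2, then net[7]=35)
One optimal plan: pieces 7 + 2 (1 cut) → €44 − €4 = €40.

40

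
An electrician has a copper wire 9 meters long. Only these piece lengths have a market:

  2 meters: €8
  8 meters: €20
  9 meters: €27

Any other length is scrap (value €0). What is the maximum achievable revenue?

Let f[k] be the best obtainable value from length k. For each k, try every first piece i and keep the best of price[i] + f[k−i].
f[1] = 0
f[2] = 8
f[3] = 8
f[4] = 16  (first piece 2, then f[2]=8)
f[5] = 16
f[6] = 24  (first piece 2, then f[4]=16)
f[7] = 24
f[8] = max(8+24, 20+0) = 32
f[9] = max(8+24, 20+0, 27+0) = 32
One optimal cutting: pieces 2 + 2 + 2 + 2 with 1 meter of scrap → €32.

32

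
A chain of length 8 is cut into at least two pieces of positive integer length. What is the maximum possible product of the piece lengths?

Define P[k] = max over 1≤i<k of i · max(k−i, P[k−i]); the inner max lets the remainder stay uncut if that's better.
P[2] = 1*max(1,0) = 1*1 = 1
P[3] = max(1*2, 2*1) = 2
P[4] = max(1*3, 2*2, 3*1) = 4
P[5] = max(1*4, 2*3, 3*2, 4*1) = 6
P[6] = max(1*6, 2*4, 3*3, 4*2, 5*1) = 9
P[7] = max(1*9, 2*6, 3*4, 4*3, 5*2, 6*1) = 12
P[8] = max(1*12, 2*9, 3*6, …, 6*2, 7*1) = 18
One optimal split: 3 + 3 + 2; product 3*3*2 = 18.

18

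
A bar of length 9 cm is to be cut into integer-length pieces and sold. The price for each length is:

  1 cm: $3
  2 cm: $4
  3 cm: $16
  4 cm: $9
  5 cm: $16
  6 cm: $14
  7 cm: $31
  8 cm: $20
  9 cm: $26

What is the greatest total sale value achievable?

Consider every possible first cut. R[k] is the best of p[i]+R[k−i] over all sellable i≤k.
R[1] = 3
R[2] = max(3+3, 4+0) = 6
R[3] = max(3+6, 4+3, 16+0) = 16
R[4] = max(3+16, 4+6, 16+3, 9+0) = 19
R[5] = max(3+19, 4+16, 16+6, 9+3, 16+0) = 22
R[6] = max(3+22, 4+19, 16+16, 9+6, 16+3, 14+0) = 32
R[7] = max(3+32, 4+22, 16+19, …, 14+3, 31+0) = 35
R[8] = max(3+35, 4+32, 16+22, …, 31+3, 20+0) = 38
R[9] = max(3+38, 4+35, 16+32, …, 20+3, 26+0) = 48
One optimal cutting: 3 + 3 + 3 → $16 + $16 + $16 = $48.

48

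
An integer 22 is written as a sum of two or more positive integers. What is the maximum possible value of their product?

2916

Let g[k] be the best product for length k (with at least one cut). For each first piece i, the rest contributes max(k−i, g[k−i]).
g[2] = 1*max(1,0) = 1*1 = 1
g[3] = 1*max(2,1) = 1*2 = 2
g[4] = 2*max(2,1) = 2*2 = 4
g[5] = 2*max(3,2) = 2*3 = 6
g[6] = 3*max(3,2) = 3*3 = 9
g[7] = 2*max(5,6) = 2*6 = 12
g[8] = 2*max(6,9) = 2*9 = 18
g[9] = 3*max(6,9) = 3*9 = 27
g[10] = 2*max(8,18) = 2*18 = 36
g[11] = 2*max(9,27) = 2*27 = 54
g[12] = 3*max(9,27) = 3*27 = 81
g[13] = 2*max(11,54) = 2*54 = 108
g[14] = 2*max(12,81) = 2*81 = 162
g[15] = 3*max(12,81) = 3*81 = 243
g[16] = 2*max(14,162) = 2*162 = 324
g[17] = 2*max(15,243) = 2*243 = 486
g[18] = 3*max(15,243) = 3*243 = 729
g[19] = 2*max(17,486) = 2*486 = 972
g[20] = 2*max(18,729) = 2*729 = 1458
g[21] = 3*max(18,729) = 3*729 = 2187
g[22] = 2*max(20,1458) = 2*1458 = 2916
One optimal split: 3 + 3 + 3 + 3 + 3 + 3 + 2 + 2; product 3*3*3*3*3*3*2*2 = 2916.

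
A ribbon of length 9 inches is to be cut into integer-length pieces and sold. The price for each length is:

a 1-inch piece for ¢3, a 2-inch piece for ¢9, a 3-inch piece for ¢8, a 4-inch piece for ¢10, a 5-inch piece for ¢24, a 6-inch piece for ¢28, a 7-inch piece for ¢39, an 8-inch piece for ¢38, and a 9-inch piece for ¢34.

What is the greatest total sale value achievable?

48

Build r[k] bottom-up: r[k] = max over allowed piece i of (p[i] + r[k−i]).
r[1] = 3
r[2] = max(3+3, 9+0) = 9
r[3] = max(3+9, 9+3, 8+0) = 12
r[4] = max(3+12, 9+9, 8+3, 10+0) = 18
r[5] = max(3+18, 9+12, 8+9, 10+3, 24+0) = 24
r[6] = max(3+24, 9+18, 8+12, 10+9, 24+3, 28+0) = 28
r[7] = max(3+28, 9+24, 8+18, …, 28+3, 39+0) = 39
r[8] = max(3+39, 9+28, 8+24, …, 39+3, 38+0) = 42
r[9] = max(3+42, 9+39, 8+28, …, 38+3, 34+0) = 48
One optimal cutting: 7 + 2 → ¢39 + ¢9 = ¢48.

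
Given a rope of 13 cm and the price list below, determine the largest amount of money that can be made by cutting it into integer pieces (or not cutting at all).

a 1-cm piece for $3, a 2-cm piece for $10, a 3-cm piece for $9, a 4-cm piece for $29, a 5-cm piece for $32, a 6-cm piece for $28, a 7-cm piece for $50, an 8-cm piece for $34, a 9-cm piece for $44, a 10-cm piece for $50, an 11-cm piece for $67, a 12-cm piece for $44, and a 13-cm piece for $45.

90

Consider every possible first cut. r[k] is the best of p[i]+r[k−i] over all sellable i≤k.
r[1] = 3
r[2] = max(3+3, 10+0) = 10
r[3] = max(3+10, 10+3, 9+0) = 13
r[4] = max(3+13, 10+10, 9+3, 29+0) = 29
r[5] = max(3+29, 10+13, 9+10, 29+3, 32+0) = 32
r[6] = max(3+32, 10+29, 9+13, 29+10, 32+3, 28+0) = 39
r[7] = max(3+39, 10+32, 9+29, …, 28+3, 50+0) = 50
r[8] = max(3+50, 10+39, 9+32, …, 50+3, 34+0) = 58
r[9] = max(3+58, 10+50, 9+39, …, 34+3, 44+0) = 61
r[10] = max(3+61, 10+58, 9+50, …, 44+3, 50+0) = 68
r[11] = max(3+68, 10+61, 9+58, …, 50+3, 67+0) = 79
r[12] = max(3+79, 10+68, 9+61, …, 67+3, 44+0) = 87
r[13] = max(3+87, 10+79, 9+68, …, 44+3, 45+0) = 90
One optimal cutting: 4 + 4 + 4 + 1 → $29 + $29 + $29 + $3 = $90.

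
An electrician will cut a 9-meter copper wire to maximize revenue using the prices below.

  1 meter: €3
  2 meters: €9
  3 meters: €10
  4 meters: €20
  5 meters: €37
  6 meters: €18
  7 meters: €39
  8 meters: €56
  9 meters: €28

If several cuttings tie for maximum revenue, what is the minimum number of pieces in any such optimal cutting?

2

Build r[k] bottom-up: r[k] = max over allowed piece i of (p[i] + r[k−i]).
r[1] = 3
r[2] = max(3+3, 9+0) = 9
r[3] = max(3+9, 9+3, 10+0) = 12
r[4] = max(3+12, 9+9, 10+3, 20+0) = 20
r[5] = max(3+20, 9+12, 10+9, 20+3, 37+0) = 37
r[6] = max(3+37, 9+20, 10+12, 20+9, 37+3, 18+0) = 40
r[7] = max(3+40, 9+37, 10+20, …, 18+3, 39+0) = 46
r[8] = max(3+46, 9+40, 10+37, …, 39+3, 56+0) = 56
r[9] = max(3+56, 9+46, 10+40, …, 56+3, 28+0) = 59
Maximum revenue is €59.
Now minimize piece count subject to staying optimal: for each k, pieces[k] = 1 + min over i with p[i]+r[k−i]=r[k] of pieces[k−i].
pieces[6] = 2
pieces[7] = 2
pieces[8] = 1
pieces[9] = 2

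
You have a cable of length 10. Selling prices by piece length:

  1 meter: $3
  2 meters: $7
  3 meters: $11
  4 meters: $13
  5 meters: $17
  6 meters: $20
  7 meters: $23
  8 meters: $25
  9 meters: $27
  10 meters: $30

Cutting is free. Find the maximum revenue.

36

Consider every possible first cut. R[k] is the best of p[i]+R[k−i] over all sellable i≤k.
R[1] = 3
R[2] = max(3+3, 7+0) = 7
R[3] = max(3+7, 7+3, 11+0) = 11
R[4] = max(3+11, 7+7, 11+3, 13+0) = 14
R[5] = max(3+14, 7+11, 11+7, 13+3, 17+0) = 18
R[6] = max(3+18, 7+14, 11+11, 13+7, 17+3, 20+0) = 22
R[7] = max(3+22, 7+18, 11+14, …, 20+3, 23+0) = 25
R[8] = max(3+25, 7+22, 11+18, …, 23+3, 25+0) = 29
R[9] = max(3+29, 7+25, 11+22, …, 25+3, 27+0) = 33
R[10] = max(3+33, 7+29, 11+25, …, 27+3, 30+0) = 36
One optimal cutting: 3 + 3 + 3 + 1 → $11 + $11 + $11 + $3 = $36.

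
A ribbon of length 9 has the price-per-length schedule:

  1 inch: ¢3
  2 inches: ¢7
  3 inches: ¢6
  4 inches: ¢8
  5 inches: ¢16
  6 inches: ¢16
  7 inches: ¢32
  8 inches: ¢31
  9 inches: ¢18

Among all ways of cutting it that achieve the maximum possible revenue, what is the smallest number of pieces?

2

Consider every possible first cut. r[k] is the best of p[i]+r[k−i] over all sellable i≤k.
r[1] = 3
r[2] = max(3+3, 7+0) = 7
r[3] = max(3+7, 7+3, 6+0) = 10
r[4] = max(3+10, 7+7, 6+3, 8+0) = 14
r[5] = max(3+14, 7+10, 6+7, 8+3, 16+0) = 17
r[6] = max(3+17, 7+14, 6+10, 8+7, 16+3, 16+0) = 21
r[7] = max(3+21, 7+17, 6+14, …, 16+3, 32+0) = 32
r[8] = max(3+32, 7+21, 6+17, …, 32+3, 31+0) = 35
r[9] = max(3+35, 7+32, 6+21, …, 31+3, 18+0) = 39
Maximum revenue is ¢39.
Now minimize piece count subject to staying optimal: for each k, pieces[k] = 1 + min over i with p[i]+r[k−i]=r[k] of pieces[k−i].
pieces[6] = 3
pieces[7] = 1
pieces[8] = 2
pieces[9] = 2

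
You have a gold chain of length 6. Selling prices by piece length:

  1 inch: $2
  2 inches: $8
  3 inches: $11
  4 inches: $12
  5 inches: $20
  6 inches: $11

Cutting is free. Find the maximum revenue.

Let R[k] be the best obtainable value from length k. For each k, try every first piece i and keep the best of price[i] + R[k−i].
R[1] = 2
R[2] = max(2+2, 8+0) = 8
R[3] = max(2+8, 8+2, 11+0) = 11
R[4] = max(2+11, 8+8, 11+2, 12+0) = 16
R[5] = max(2+16, 8+11, 11+8, 12+2, 20+0) = 20
R[6] = max(2+20, 8+16, 11+11, 12+8, 20+2, 11+0) = 24
One optimal cutting: 2 + 2 + 2 → $8 + $8 + $8 = $24.

24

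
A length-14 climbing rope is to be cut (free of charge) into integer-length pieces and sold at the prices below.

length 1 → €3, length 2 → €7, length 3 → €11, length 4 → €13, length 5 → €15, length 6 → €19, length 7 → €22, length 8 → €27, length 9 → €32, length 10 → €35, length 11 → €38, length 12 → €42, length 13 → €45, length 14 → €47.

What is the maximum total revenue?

51

Consider every possible first cut. v[k] is the best of p[i]+v[k−i] over all sellable i≤k.
v[1] = 3
v[2] = max(3+3, 7+0) = 7
v[3] = max(3+7, 7+3, 11+0) = 11
v[4] = max(3+11, 7+7, 11+3, 13+0) = 14
v[5] = max(3+14, 7+11, 11+7, 13+3, 15+0) = 18
v[6] = max(3+18, 7+14, 11+11, 13+7, 15+3, 19+0) = 22
v[7] = max(3+22, 7+18, 11+14, …, 19+3, 22+0) = 25
v[8] = max(3+25, 7+22, 11+18, …, 22+3, 27+0) = 29
v[9] = max(3+29, 7+25, 11+22, …, 27+3, 32+0) = 33
v[10] = max(3+33, 7+29, 11+25, …, 32+3, 35+0) = 36
v[11] = max(3+36, 7+33, 11+29, …, 35+3, 38+0) = 40
v[12] = max(3+40, 7+36, 11+33, …, 38+3, 42+0) = 44
v[13] = max(3+44, 7+40, 11+36, …, 42+3, 45+0) = 47
v[14] = max(3+47, 7+44, 11+40, …, 45+3, 47+0) = 51
One optimal cutting: 3 + 3 + 3 + 3 + 2 → €11 + €11 + €11 + €11 + €7 = €51.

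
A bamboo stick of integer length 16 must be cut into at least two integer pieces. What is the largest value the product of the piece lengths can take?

324

Let prod[k] be the best product for length k (with at least one cut). For each first piece i, the rest contributes max(k−i, prod[k−i]).
prod[2] = 1·max(1,0) = 1·1 = 1
prod[3] = 1·max(2,1) = 1·2 = 2
prod[4] = 2·max(2,1) = 2·2 = 4
prod[5] = 2·max(3,2) = 2·3 = 6
prod[6] = 3·max(3,2) = 3·3 = 9
prod[7] = 2·max(5,6) = 2·6 = 12
prod[8] = 2·max(6,9) = 2·9 = 18
prod[9] = 3·max(6,9) = 3·9 = 27
prod[10] = 2·max(8,18) = 2·18 = 36
prod[11] = 2·max(9,27) = 2·27 = 54
prod[12] = 3·max(9,27) = 3·27 = 81
prod[13] = 2·max(11,54) = 2·54 = 108
prod[14] = 2·max(12,81) = 2·81 = 162
prod[15] = 3·max(12,81) = 3·81 = 243
prod[16] = 2·max(14,162) = 2·162 = 324
One optimal split: 3 + 3 + 3 + 3 + 2 + 2; product 3·3·3·3·2·2 = 324.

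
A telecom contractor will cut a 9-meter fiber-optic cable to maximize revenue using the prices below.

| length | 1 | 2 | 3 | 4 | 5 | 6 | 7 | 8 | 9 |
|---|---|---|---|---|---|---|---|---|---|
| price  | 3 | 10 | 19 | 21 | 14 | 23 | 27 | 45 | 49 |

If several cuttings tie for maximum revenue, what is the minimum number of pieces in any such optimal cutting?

Consider every possible first cut. r[k] is the best of p[i]+r[k−i] over all sellable i≤k.
r[1] = 3
r[2] = 10
r[3] = 19
r[4] = 22  (first piece 1, then r[3]=19)
r[5] = 29  (first piece 2, then r[3]=19)
r[6] = 38  (first piece 3, then r[3]=19)
r[7] = 41  (first piece 1, then r[6]=38)
r[8] = 48  (first piece 2, then r[6]=38)
r[9] = 57  (first piece 3, then r[6]=38)
Maximum revenue is $57.
Now minimize piece count subject to staying optimal: for each k, pieces[k] = 1 + min over i with p[i]+r[k−i]=r[k] of pieces[k−i].
pieces[6] = 2
pieces[7] = 3
pieces[8] = 3
pieces[9] = 3

3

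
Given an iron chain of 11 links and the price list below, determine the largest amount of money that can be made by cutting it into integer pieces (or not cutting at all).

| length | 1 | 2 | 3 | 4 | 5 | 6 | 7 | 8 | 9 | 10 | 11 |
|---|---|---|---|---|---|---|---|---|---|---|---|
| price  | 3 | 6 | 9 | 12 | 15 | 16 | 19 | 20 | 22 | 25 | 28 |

Build R[k] bottom-up: R[k] = max over allowed piece i of (p[i] + R[k−i]).
R[1] = 3
R[2] = max(3+3, 6+0) = 6
R[3] = max(3+6, 6+3, 9+0) = 9
R[4] = max(3+9, 6+6, 9+3, 12+0) = 12
R[5] = max(3+12, 6+9, 9+6, 12+3, 15+0) = 15
R[6] = max(3+15, 6+12, 9+9, 12+6, 15+3, 16+0) = 18
R[7] = max(3+18, 6+15, 9+12, …, 16+3, 19+0) = 21
R[8] = max(3+21, 6+18, 9+15, …, 19+3, 20+0) = 24
R[9] = max(3+24, 6+21, 9+18, …, 20+3, 22+0) = 27
R[10] = max(3+27, 6+24, 9+21, …, 22+3, 25+0) = 30
R[11] = max(3+30, 6+27, 9+24, …, 25+3, 28+0) = 33
One optimal cutting: 1 + 1 + 1 + 1 + 1 + 1 + 1 + 1 + 1 + 1 + 1 → $3 + $3 + $3 + $3 + $3 + $3 + $3 + $3 + $3 + $3 + $3 = $33.

33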